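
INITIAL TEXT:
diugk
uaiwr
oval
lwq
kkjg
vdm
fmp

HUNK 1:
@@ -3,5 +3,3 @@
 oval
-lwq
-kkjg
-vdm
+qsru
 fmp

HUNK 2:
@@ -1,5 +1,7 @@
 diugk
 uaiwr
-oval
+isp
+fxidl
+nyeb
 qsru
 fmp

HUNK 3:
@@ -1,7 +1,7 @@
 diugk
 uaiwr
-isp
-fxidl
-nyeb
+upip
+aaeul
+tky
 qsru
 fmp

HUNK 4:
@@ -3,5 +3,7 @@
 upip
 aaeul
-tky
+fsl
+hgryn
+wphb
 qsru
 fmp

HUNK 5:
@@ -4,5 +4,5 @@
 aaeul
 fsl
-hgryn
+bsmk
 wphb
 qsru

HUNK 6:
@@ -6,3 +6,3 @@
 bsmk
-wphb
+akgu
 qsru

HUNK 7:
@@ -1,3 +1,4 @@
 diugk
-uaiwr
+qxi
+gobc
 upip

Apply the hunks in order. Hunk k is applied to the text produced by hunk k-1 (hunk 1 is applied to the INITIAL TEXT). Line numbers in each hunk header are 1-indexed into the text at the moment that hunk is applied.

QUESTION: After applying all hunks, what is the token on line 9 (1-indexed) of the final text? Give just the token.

Answer: qsru

Derivation:
Hunk 1: at line 3 remove [lwq,kkjg,vdm] add [qsru] -> 5 lines: diugk uaiwr oval qsru fmp
Hunk 2: at line 1 remove [oval] add [isp,fxidl,nyeb] -> 7 lines: diugk uaiwr isp fxidl nyeb qsru fmp
Hunk 3: at line 1 remove [isp,fxidl,nyeb] add [upip,aaeul,tky] -> 7 lines: diugk uaiwr upip aaeul tky qsru fmp
Hunk 4: at line 3 remove [tky] add [fsl,hgryn,wphb] -> 9 lines: diugk uaiwr upip aaeul fsl hgryn wphb qsru fmp
Hunk 5: at line 4 remove [hgryn] add [bsmk] -> 9 lines: diugk uaiwr upip aaeul fsl bsmk wphb qsru fmp
Hunk 6: at line 6 remove [wphb] add [akgu] -> 9 lines: diugk uaiwr upip aaeul fsl bsmk akgu qsru fmp
Hunk 7: at line 1 remove [uaiwr] add [qxi,gobc] -> 10 lines: diugk qxi gobc upip aaeul fsl bsmk akgu qsru fmp
Final line 9: qsru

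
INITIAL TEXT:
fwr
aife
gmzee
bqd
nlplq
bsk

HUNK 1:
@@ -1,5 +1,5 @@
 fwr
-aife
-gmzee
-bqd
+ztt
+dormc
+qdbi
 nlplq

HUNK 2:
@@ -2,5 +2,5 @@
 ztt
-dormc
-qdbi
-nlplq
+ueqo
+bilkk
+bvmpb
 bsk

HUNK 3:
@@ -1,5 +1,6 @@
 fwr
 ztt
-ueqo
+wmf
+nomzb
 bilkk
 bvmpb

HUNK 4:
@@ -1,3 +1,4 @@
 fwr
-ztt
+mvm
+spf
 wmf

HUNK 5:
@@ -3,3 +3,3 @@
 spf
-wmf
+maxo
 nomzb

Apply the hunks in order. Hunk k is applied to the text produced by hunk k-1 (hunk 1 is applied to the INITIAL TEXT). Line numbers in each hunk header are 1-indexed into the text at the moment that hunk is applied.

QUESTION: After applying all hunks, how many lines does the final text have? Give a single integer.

Answer: 8

Derivation:
Hunk 1: at line 1 remove [aife,gmzee,bqd] add [ztt,dormc,qdbi] -> 6 lines: fwr ztt dormc qdbi nlplq bsk
Hunk 2: at line 2 remove [dormc,qdbi,nlplq] add [ueqo,bilkk,bvmpb] -> 6 lines: fwr ztt ueqo bilkk bvmpb bsk
Hunk 3: at line 1 remove [ueqo] add [wmf,nomzb] -> 7 lines: fwr ztt wmf nomzb bilkk bvmpb bsk
Hunk 4: at line 1 remove [ztt] add [mvm,spf] -> 8 lines: fwr mvm spf wmf nomzb bilkk bvmpb bsk
Hunk 5: at line 3 remove [wmf] add [maxo] -> 8 lines: fwr mvm spf maxo nomzb bilkk bvmpb bsk
Final line count: 8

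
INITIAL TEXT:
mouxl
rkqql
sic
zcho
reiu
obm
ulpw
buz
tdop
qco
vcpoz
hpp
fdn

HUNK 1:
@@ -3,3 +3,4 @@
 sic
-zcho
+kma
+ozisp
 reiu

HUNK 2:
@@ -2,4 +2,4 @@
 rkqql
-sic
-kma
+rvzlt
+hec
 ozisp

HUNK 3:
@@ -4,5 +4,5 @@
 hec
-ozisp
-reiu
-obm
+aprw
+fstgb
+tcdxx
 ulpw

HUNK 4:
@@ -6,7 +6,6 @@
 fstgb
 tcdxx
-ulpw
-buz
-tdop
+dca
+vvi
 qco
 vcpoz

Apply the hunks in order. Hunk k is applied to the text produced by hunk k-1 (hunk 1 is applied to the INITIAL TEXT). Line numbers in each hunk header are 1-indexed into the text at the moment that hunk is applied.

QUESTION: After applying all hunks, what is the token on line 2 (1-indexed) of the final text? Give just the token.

Hunk 1: at line 3 remove [zcho] add [kma,ozisp] -> 14 lines: mouxl rkqql sic kma ozisp reiu obm ulpw buz tdop qco vcpoz hpp fdn
Hunk 2: at line 2 remove [sic,kma] add [rvzlt,hec] -> 14 lines: mouxl rkqql rvzlt hec ozisp reiu obm ulpw buz tdop qco vcpoz hpp fdn
Hunk 3: at line 4 remove [ozisp,reiu,obm] add [aprw,fstgb,tcdxx] -> 14 lines: mouxl rkqql rvzlt hec aprw fstgb tcdxx ulpw buz tdop qco vcpoz hpp fdn
Hunk 4: at line 6 remove [ulpw,buz,tdop] add [dca,vvi] -> 13 lines: mouxl rkqql rvzlt hec aprw fstgb tcdxx dca vvi qco vcpoz hpp fdn
Final line 2: rkqql

Answer: rkqql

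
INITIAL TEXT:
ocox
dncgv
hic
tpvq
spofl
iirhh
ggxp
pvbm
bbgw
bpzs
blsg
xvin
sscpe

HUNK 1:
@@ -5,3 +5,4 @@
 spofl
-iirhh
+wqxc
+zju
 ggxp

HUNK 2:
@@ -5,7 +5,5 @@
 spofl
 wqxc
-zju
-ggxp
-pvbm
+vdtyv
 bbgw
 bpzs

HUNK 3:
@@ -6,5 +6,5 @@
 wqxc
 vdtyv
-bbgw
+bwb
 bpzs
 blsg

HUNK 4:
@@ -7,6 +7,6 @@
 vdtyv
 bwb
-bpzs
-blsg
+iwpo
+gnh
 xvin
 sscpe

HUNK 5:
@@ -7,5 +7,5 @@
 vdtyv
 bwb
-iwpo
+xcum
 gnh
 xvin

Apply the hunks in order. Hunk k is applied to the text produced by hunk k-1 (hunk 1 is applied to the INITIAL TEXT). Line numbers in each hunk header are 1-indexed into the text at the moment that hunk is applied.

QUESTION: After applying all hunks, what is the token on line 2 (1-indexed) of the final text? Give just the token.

Answer: dncgv

Derivation:
Hunk 1: at line 5 remove [iirhh] add [wqxc,zju] -> 14 lines: ocox dncgv hic tpvq spofl wqxc zju ggxp pvbm bbgw bpzs blsg xvin sscpe
Hunk 2: at line 5 remove [zju,ggxp,pvbm] add [vdtyv] -> 12 lines: ocox dncgv hic tpvq spofl wqxc vdtyv bbgw bpzs blsg xvin sscpe
Hunk 3: at line 6 remove [bbgw] add [bwb] -> 12 lines: ocox dncgv hic tpvq spofl wqxc vdtyv bwb bpzs blsg xvin sscpe
Hunk 4: at line 7 remove [bpzs,blsg] add [iwpo,gnh] -> 12 lines: ocox dncgv hic tpvq spofl wqxc vdtyv bwb iwpo gnh xvin sscpe
Hunk 5: at line 7 remove [iwpo] add [xcum] -> 12 lines: ocox dncgv hic tpvq spofl wqxc vdtyv bwb xcum gnh xvin sscpe
Final line 2: dncgv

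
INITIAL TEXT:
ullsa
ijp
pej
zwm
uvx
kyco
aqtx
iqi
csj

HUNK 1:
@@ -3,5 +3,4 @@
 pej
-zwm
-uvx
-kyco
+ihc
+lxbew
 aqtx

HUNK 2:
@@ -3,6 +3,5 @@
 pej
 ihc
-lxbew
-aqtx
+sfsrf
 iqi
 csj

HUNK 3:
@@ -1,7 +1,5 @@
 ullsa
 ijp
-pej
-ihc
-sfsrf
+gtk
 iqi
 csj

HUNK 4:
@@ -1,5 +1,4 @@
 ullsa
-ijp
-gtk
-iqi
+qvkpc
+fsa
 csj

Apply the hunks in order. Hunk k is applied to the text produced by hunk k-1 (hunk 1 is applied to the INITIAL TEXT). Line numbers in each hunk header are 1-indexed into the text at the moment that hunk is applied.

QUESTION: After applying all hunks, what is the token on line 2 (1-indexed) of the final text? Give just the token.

Hunk 1: at line 3 remove [zwm,uvx,kyco] add [ihc,lxbew] -> 8 lines: ullsa ijp pej ihc lxbew aqtx iqi csj
Hunk 2: at line 3 remove [lxbew,aqtx] add [sfsrf] -> 7 lines: ullsa ijp pej ihc sfsrf iqi csj
Hunk 3: at line 1 remove [pej,ihc,sfsrf] add [gtk] -> 5 lines: ullsa ijp gtk iqi csj
Hunk 4: at line 1 remove [ijp,gtk,iqi] add [qvkpc,fsa] -> 4 lines: ullsa qvkpc fsa csj
Final line 2: qvkpc

Answer: qvkpc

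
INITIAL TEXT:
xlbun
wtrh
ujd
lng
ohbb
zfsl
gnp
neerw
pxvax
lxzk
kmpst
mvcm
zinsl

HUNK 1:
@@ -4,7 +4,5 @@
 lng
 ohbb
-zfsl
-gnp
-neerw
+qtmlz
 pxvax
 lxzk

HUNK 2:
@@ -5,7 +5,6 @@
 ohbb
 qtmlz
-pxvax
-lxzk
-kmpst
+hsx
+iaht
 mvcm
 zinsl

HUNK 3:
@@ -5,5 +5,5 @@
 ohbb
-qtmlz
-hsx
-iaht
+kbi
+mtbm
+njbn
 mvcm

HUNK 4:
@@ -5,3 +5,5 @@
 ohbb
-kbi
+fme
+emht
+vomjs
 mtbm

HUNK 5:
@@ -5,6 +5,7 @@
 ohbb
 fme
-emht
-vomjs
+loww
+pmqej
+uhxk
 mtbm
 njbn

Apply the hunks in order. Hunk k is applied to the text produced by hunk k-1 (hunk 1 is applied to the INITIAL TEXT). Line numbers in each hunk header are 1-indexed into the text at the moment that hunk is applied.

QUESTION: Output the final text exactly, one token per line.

Hunk 1: at line 4 remove [zfsl,gnp,neerw] add [qtmlz] -> 11 lines: xlbun wtrh ujd lng ohbb qtmlz pxvax lxzk kmpst mvcm zinsl
Hunk 2: at line 5 remove [pxvax,lxzk,kmpst] add [hsx,iaht] -> 10 lines: xlbun wtrh ujd lng ohbb qtmlz hsx iaht mvcm zinsl
Hunk 3: at line 5 remove [qtmlz,hsx,iaht] add [kbi,mtbm,njbn] -> 10 lines: xlbun wtrh ujd lng ohbb kbi mtbm njbn mvcm zinsl
Hunk 4: at line 5 remove [kbi] add [fme,emht,vomjs] -> 12 lines: xlbun wtrh ujd lng ohbb fme emht vomjs mtbm njbn mvcm zinsl
Hunk 5: at line 5 remove [emht,vomjs] add [loww,pmqej,uhxk] -> 13 lines: xlbun wtrh ujd lng ohbb fme loww pmqej uhxk mtbm njbn mvcm zinsl

Answer: xlbun
wtrh
ujd
lng
ohbb
fme
loww
pmqej
uhxk
mtbm
njbn
mvcm
zinsl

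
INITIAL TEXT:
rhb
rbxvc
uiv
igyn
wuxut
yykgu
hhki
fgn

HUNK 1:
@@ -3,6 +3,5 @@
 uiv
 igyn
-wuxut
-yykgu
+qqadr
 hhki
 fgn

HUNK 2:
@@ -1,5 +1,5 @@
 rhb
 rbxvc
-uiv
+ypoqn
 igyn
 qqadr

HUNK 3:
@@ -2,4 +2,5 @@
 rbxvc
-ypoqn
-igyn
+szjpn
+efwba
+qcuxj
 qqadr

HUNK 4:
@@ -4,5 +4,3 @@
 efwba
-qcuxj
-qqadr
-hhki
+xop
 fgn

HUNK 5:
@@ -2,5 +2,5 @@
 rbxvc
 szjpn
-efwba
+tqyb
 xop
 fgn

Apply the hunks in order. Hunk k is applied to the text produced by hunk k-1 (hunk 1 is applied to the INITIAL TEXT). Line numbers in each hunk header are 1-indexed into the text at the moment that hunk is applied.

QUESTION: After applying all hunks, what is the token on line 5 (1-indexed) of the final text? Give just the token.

Answer: xop

Derivation:
Hunk 1: at line 3 remove [wuxut,yykgu] add [qqadr] -> 7 lines: rhb rbxvc uiv igyn qqadr hhki fgn
Hunk 2: at line 1 remove [uiv] add [ypoqn] -> 7 lines: rhb rbxvc ypoqn igyn qqadr hhki fgn
Hunk 3: at line 2 remove [ypoqn,igyn] add [szjpn,efwba,qcuxj] -> 8 lines: rhb rbxvc szjpn efwba qcuxj qqadr hhki fgn
Hunk 4: at line 4 remove [qcuxj,qqadr,hhki] add [xop] -> 6 lines: rhb rbxvc szjpn efwba xop fgn
Hunk 5: at line 2 remove [efwba] add [tqyb] -> 6 lines: rhb rbxvc szjpn tqyb xop fgn
Final line 5: xop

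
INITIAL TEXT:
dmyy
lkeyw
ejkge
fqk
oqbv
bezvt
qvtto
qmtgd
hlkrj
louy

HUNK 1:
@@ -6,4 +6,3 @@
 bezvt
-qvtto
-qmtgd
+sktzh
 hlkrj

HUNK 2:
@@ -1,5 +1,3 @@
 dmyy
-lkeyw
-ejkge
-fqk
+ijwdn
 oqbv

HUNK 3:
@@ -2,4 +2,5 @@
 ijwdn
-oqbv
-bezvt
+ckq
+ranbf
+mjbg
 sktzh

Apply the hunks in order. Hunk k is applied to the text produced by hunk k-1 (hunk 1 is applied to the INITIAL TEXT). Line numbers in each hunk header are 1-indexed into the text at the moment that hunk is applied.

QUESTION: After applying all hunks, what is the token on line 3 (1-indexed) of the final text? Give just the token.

Hunk 1: at line 6 remove [qvtto,qmtgd] add [sktzh] -> 9 lines: dmyy lkeyw ejkge fqk oqbv bezvt sktzh hlkrj louy
Hunk 2: at line 1 remove [lkeyw,ejkge,fqk] add [ijwdn] -> 7 lines: dmyy ijwdn oqbv bezvt sktzh hlkrj louy
Hunk 3: at line 2 remove [oqbv,bezvt] add [ckq,ranbf,mjbg] -> 8 lines: dmyy ijwdn ckq ranbf mjbg sktzh hlkrj louy
Final line 3: ckq

Answer: ckq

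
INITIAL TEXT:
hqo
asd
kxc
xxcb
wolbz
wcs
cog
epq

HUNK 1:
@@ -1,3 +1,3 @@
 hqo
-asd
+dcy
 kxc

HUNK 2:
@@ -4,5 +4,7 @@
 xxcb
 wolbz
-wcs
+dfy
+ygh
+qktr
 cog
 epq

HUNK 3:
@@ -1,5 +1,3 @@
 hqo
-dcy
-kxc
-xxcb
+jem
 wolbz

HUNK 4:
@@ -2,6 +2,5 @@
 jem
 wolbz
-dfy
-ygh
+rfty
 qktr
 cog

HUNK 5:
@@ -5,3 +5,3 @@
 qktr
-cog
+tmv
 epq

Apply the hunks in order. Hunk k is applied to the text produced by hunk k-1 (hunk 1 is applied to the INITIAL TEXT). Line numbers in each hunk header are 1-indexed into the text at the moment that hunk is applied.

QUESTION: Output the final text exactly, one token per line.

Hunk 1: at line 1 remove [asd] add [dcy] -> 8 lines: hqo dcy kxc xxcb wolbz wcs cog epq
Hunk 2: at line 4 remove [wcs] add [dfy,ygh,qktr] -> 10 lines: hqo dcy kxc xxcb wolbz dfy ygh qktr cog epq
Hunk 3: at line 1 remove [dcy,kxc,xxcb] add [jem] -> 8 lines: hqo jem wolbz dfy ygh qktr cog epq
Hunk 4: at line 2 remove [dfy,ygh] add [rfty] -> 7 lines: hqo jem wolbz rfty qktr cog epq
Hunk 5: at line 5 remove [cog] add [tmv] -> 7 lines: hqo jem wolbz rfty qktr tmv epq

Answer: hqo
jem
wolbz
rfty
qktr
tmv
epq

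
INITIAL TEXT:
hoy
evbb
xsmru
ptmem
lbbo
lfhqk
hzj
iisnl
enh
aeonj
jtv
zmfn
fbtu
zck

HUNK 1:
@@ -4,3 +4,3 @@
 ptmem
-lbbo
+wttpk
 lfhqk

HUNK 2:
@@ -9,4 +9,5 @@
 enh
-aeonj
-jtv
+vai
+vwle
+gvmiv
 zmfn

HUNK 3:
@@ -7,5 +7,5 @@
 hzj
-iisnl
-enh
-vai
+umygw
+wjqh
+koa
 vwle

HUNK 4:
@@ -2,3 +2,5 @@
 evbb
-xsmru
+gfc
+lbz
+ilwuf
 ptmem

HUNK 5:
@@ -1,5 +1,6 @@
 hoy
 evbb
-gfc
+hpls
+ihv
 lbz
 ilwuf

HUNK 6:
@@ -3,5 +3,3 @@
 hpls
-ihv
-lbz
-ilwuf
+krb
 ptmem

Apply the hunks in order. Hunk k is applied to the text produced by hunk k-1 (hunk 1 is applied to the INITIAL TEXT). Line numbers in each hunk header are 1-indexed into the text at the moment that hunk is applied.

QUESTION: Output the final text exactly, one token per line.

Answer: hoy
evbb
hpls
krb
ptmem
wttpk
lfhqk
hzj
umygw
wjqh
koa
vwle
gvmiv
zmfn
fbtu
zck

Derivation:
Hunk 1: at line 4 remove [lbbo] add [wttpk] -> 14 lines: hoy evbb xsmru ptmem wttpk lfhqk hzj iisnl enh aeonj jtv zmfn fbtu zck
Hunk 2: at line 9 remove [aeonj,jtv] add [vai,vwle,gvmiv] -> 15 lines: hoy evbb xsmru ptmem wttpk lfhqk hzj iisnl enh vai vwle gvmiv zmfn fbtu zck
Hunk 3: at line 7 remove [iisnl,enh,vai] add [umygw,wjqh,koa] -> 15 lines: hoy evbb xsmru ptmem wttpk lfhqk hzj umygw wjqh koa vwle gvmiv zmfn fbtu zck
Hunk 4: at line 2 remove [xsmru] add [gfc,lbz,ilwuf] -> 17 lines: hoy evbb gfc lbz ilwuf ptmem wttpk lfhqk hzj umygw wjqh koa vwle gvmiv zmfn fbtu zck
Hunk 5: at line 1 remove [gfc] add [hpls,ihv] -> 18 lines: hoy evbb hpls ihv lbz ilwuf ptmem wttpk lfhqk hzj umygw wjqh koa vwle gvmiv zmfn fbtu zck
Hunk 6: at line 3 remove [ihv,lbz,ilwuf] add [krb] -> 16 lines: hoy evbb hpls krb ptmem wttpk lfhqk hzj umygw wjqh koa vwle gvmiv zmfn fbtu zck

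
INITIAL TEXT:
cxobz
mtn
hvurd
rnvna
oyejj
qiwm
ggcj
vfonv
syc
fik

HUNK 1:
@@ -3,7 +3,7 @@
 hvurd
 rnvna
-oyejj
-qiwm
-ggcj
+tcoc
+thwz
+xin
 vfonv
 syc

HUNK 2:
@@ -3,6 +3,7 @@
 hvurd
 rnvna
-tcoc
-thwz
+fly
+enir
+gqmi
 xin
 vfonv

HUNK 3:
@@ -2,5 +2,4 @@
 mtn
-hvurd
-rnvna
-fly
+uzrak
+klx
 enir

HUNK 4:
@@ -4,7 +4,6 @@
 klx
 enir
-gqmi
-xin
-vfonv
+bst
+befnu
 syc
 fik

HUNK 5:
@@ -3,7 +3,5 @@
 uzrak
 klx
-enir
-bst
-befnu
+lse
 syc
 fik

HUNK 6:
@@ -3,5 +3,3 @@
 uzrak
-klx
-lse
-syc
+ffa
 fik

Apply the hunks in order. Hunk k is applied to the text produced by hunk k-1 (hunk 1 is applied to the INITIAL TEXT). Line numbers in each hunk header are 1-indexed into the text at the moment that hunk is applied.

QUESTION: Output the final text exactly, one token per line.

Answer: cxobz
mtn
uzrak
ffa
fik

Derivation:
Hunk 1: at line 3 remove [oyejj,qiwm,ggcj] add [tcoc,thwz,xin] -> 10 lines: cxobz mtn hvurd rnvna tcoc thwz xin vfonv syc fik
Hunk 2: at line 3 remove [tcoc,thwz] add [fly,enir,gqmi] -> 11 lines: cxobz mtn hvurd rnvna fly enir gqmi xin vfonv syc fik
Hunk 3: at line 2 remove [hvurd,rnvna,fly] add [uzrak,klx] -> 10 lines: cxobz mtn uzrak klx enir gqmi xin vfonv syc fik
Hunk 4: at line 4 remove [gqmi,xin,vfonv] add [bst,befnu] -> 9 lines: cxobz mtn uzrak klx enir bst befnu syc fik
Hunk 5: at line 3 remove [enir,bst,befnu] add [lse] -> 7 lines: cxobz mtn uzrak klx lse syc fik
Hunk 6: at line 3 remove [klx,lse,syc] add [ffa] -> 5 lines: cxobz mtn uzrak ffa fik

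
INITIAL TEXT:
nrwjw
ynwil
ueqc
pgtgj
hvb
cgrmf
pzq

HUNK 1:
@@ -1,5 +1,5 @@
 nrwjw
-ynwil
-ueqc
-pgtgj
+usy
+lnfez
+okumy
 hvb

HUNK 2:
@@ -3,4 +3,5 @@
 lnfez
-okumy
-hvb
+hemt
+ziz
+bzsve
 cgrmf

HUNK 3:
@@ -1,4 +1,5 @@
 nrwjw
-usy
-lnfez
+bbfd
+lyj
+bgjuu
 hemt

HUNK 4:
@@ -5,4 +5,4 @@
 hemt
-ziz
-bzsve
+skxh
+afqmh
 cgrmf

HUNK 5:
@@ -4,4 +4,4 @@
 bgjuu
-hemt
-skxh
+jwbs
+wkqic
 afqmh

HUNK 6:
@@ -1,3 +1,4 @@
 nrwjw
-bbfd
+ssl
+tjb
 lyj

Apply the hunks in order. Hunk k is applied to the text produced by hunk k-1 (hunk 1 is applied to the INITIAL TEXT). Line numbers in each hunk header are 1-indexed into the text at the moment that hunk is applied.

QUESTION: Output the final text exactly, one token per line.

Hunk 1: at line 1 remove [ynwil,ueqc,pgtgj] add [usy,lnfez,okumy] -> 7 lines: nrwjw usy lnfez okumy hvb cgrmf pzq
Hunk 2: at line 3 remove [okumy,hvb] add [hemt,ziz,bzsve] -> 8 lines: nrwjw usy lnfez hemt ziz bzsve cgrmf pzq
Hunk 3: at line 1 remove [usy,lnfez] add [bbfd,lyj,bgjuu] -> 9 lines: nrwjw bbfd lyj bgjuu hemt ziz bzsve cgrmf pzq
Hunk 4: at line 5 remove [ziz,bzsve] add [skxh,afqmh] -> 9 lines: nrwjw bbfd lyj bgjuu hemt skxh afqmh cgrmf pzq
Hunk 5: at line 4 remove [hemt,skxh] add [jwbs,wkqic] -> 9 lines: nrwjw bbfd lyj bgjuu jwbs wkqic afqmh cgrmf pzq
Hunk 6: at line 1 remove [bbfd] add [ssl,tjb] -> 10 lines: nrwjw ssl tjb lyj bgjuu jwbs wkqic afqmh cgrmf pzq

Answer: nrwjw
ssl
tjb
lyj
bgjuu
jwbs
wkqic
afqmh
cgrmf
pzq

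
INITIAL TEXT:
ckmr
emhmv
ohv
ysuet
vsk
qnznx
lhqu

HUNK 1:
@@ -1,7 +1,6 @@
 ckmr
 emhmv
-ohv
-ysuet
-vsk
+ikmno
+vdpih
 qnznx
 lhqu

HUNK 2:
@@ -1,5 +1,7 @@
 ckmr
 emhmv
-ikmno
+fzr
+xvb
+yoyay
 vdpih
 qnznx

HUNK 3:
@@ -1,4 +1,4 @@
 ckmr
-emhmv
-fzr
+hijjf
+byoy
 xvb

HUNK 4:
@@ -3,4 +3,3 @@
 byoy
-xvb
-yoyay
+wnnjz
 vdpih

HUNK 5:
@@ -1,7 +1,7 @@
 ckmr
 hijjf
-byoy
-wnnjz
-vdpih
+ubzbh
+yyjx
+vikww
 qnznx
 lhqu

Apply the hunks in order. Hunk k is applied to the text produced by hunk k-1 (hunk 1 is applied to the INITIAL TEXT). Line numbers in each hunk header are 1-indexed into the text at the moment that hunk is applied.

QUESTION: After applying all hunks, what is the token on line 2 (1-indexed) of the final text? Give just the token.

Hunk 1: at line 1 remove [ohv,ysuet,vsk] add [ikmno,vdpih] -> 6 lines: ckmr emhmv ikmno vdpih qnznx lhqu
Hunk 2: at line 1 remove [ikmno] add [fzr,xvb,yoyay] -> 8 lines: ckmr emhmv fzr xvb yoyay vdpih qnznx lhqu
Hunk 3: at line 1 remove [emhmv,fzr] add [hijjf,byoy] -> 8 lines: ckmr hijjf byoy xvb yoyay vdpih qnznx lhqu
Hunk 4: at line 3 remove [xvb,yoyay] add [wnnjz] -> 7 lines: ckmr hijjf byoy wnnjz vdpih qnznx lhqu
Hunk 5: at line 1 remove [byoy,wnnjz,vdpih] add [ubzbh,yyjx,vikww] -> 7 lines: ckmr hijjf ubzbh yyjx vikww qnznx lhqu
Final line 2: hijjf

Answer: hijjf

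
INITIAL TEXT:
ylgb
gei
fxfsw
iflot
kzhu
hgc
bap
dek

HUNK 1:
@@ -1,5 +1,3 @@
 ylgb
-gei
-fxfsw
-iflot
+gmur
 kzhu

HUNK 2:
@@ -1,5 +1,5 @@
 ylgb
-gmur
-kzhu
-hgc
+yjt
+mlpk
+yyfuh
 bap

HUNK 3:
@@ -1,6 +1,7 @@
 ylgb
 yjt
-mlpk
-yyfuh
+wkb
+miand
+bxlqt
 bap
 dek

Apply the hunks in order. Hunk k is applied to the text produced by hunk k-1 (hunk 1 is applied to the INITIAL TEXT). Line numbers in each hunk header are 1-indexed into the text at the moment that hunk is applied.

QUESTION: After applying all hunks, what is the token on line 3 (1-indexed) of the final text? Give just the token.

Answer: wkb

Derivation:
Hunk 1: at line 1 remove [gei,fxfsw,iflot] add [gmur] -> 6 lines: ylgb gmur kzhu hgc bap dek
Hunk 2: at line 1 remove [gmur,kzhu,hgc] add [yjt,mlpk,yyfuh] -> 6 lines: ylgb yjt mlpk yyfuh bap dek
Hunk 3: at line 1 remove [mlpk,yyfuh] add [wkb,miand,bxlqt] -> 7 lines: ylgb yjt wkb miand bxlqt bap dek
Final line 3: wkb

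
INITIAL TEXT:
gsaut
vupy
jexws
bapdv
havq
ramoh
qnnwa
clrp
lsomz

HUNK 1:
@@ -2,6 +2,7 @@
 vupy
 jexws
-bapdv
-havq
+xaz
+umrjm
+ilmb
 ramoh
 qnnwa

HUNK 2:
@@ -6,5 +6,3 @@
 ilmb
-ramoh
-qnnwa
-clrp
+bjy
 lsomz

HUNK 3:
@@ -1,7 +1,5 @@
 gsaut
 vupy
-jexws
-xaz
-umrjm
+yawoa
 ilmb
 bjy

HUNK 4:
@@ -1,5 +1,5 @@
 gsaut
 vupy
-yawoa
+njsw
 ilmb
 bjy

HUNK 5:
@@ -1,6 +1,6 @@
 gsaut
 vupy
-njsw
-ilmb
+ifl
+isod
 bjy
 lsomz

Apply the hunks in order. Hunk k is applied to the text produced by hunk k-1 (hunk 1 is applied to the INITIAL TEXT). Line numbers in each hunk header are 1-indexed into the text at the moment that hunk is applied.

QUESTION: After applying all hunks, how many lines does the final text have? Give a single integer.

Hunk 1: at line 2 remove [bapdv,havq] add [xaz,umrjm,ilmb] -> 10 lines: gsaut vupy jexws xaz umrjm ilmb ramoh qnnwa clrp lsomz
Hunk 2: at line 6 remove [ramoh,qnnwa,clrp] add [bjy] -> 8 lines: gsaut vupy jexws xaz umrjm ilmb bjy lsomz
Hunk 3: at line 1 remove [jexws,xaz,umrjm] add [yawoa] -> 6 lines: gsaut vupy yawoa ilmb bjy lsomz
Hunk 4: at line 1 remove [yawoa] add [njsw] -> 6 lines: gsaut vupy njsw ilmb bjy lsomz
Hunk 5: at line 1 remove [njsw,ilmb] add [ifl,isod] -> 6 lines: gsaut vupy ifl isod bjy lsomz
Final line count: 6

Answer: 6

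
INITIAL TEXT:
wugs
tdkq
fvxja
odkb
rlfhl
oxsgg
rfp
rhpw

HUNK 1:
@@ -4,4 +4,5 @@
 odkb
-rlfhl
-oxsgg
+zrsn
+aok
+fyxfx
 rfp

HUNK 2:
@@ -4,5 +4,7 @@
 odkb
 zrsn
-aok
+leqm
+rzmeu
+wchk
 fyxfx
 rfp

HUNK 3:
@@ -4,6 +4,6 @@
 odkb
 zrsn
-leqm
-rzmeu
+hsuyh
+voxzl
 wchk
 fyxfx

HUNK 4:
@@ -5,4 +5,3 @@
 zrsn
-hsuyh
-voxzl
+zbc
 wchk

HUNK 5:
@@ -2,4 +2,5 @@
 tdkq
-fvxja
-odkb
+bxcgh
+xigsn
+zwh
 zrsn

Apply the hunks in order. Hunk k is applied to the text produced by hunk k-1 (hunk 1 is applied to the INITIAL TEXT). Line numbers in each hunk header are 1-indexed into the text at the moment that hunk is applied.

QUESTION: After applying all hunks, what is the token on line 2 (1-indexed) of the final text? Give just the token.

Hunk 1: at line 4 remove [rlfhl,oxsgg] add [zrsn,aok,fyxfx] -> 9 lines: wugs tdkq fvxja odkb zrsn aok fyxfx rfp rhpw
Hunk 2: at line 4 remove [aok] add [leqm,rzmeu,wchk] -> 11 lines: wugs tdkq fvxja odkb zrsn leqm rzmeu wchk fyxfx rfp rhpw
Hunk 3: at line 4 remove [leqm,rzmeu] add [hsuyh,voxzl] -> 11 lines: wugs tdkq fvxja odkb zrsn hsuyh voxzl wchk fyxfx rfp rhpw
Hunk 4: at line 5 remove [hsuyh,voxzl] add [zbc] -> 10 lines: wugs tdkq fvxja odkb zrsn zbc wchk fyxfx rfp rhpw
Hunk 5: at line 2 remove [fvxja,odkb] add [bxcgh,xigsn,zwh] -> 11 lines: wugs tdkq bxcgh xigsn zwh zrsn zbc wchk fyxfx rfp rhpw
Final line 2: tdkq

Answer: tdkq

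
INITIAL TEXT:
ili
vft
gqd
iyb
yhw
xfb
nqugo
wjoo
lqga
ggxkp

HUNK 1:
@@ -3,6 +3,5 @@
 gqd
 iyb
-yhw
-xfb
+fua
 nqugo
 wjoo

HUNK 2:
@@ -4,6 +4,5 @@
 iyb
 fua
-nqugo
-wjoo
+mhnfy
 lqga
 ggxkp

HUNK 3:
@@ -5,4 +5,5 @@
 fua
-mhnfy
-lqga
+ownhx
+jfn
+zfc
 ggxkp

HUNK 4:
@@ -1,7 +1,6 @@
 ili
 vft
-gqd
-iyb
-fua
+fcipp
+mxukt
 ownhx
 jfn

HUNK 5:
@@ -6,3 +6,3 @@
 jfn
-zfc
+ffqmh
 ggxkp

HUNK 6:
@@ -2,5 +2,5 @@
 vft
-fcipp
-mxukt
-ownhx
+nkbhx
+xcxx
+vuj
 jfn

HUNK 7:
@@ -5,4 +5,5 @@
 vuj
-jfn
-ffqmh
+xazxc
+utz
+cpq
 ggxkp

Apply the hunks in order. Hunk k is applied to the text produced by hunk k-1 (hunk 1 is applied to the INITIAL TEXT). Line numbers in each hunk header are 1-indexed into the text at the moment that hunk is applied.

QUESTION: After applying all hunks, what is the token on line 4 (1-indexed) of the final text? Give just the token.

Answer: xcxx

Derivation:
Hunk 1: at line 3 remove [yhw,xfb] add [fua] -> 9 lines: ili vft gqd iyb fua nqugo wjoo lqga ggxkp
Hunk 2: at line 4 remove [nqugo,wjoo] add [mhnfy] -> 8 lines: ili vft gqd iyb fua mhnfy lqga ggxkp
Hunk 3: at line 5 remove [mhnfy,lqga] add [ownhx,jfn,zfc] -> 9 lines: ili vft gqd iyb fua ownhx jfn zfc ggxkp
Hunk 4: at line 1 remove [gqd,iyb,fua] add [fcipp,mxukt] -> 8 lines: ili vft fcipp mxukt ownhx jfn zfc ggxkp
Hunk 5: at line 6 remove [zfc] add [ffqmh] -> 8 lines: ili vft fcipp mxukt ownhx jfn ffqmh ggxkp
Hunk 6: at line 2 remove [fcipp,mxukt,ownhx] add [nkbhx,xcxx,vuj] -> 8 lines: ili vft nkbhx xcxx vuj jfn ffqmh ggxkp
Hunk 7: at line 5 remove [jfn,ffqmh] add [xazxc,utz,cpq] -> 9 lines: ili vft nkbhx xcxx vuj xazxc utz cpq ggxkp
Final line 4: xcxx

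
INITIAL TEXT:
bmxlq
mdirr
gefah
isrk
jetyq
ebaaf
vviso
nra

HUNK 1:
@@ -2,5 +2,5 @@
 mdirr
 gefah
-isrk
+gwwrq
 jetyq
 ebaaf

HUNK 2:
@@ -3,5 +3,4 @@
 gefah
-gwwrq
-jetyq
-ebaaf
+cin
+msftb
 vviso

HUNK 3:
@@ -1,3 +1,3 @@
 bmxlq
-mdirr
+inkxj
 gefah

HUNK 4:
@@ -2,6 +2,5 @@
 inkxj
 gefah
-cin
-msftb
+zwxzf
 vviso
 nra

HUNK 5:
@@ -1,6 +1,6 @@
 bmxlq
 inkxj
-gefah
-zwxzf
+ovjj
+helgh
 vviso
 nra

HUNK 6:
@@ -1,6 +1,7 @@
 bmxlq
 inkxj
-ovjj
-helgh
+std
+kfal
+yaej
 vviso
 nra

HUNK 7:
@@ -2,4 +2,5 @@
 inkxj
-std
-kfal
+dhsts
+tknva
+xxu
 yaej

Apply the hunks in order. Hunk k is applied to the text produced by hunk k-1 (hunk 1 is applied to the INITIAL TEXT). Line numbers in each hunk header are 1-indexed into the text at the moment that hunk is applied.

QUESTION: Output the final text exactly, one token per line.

Answer: bmxlq
inkxj
dhsts
tknva
xxu
yaej
vviso
nra

Derivation:
Hunk 1: at line 2 remove [isrk] add [gwwrq] -> 8 lines: bmxlq mdirr gefah gwwrq jetyq ebaaf vviso nra
Hunk 2: at line 3 remove [gwwrq,jetyq,ebaaf] add [cin,msftb] -> 7 lines: bmxlq mdirr gefah cin msftb vviso nra
Hunk 3: at line 1 remove [mdirr] add [inkxj] -> 7 lines: bmxlq inkxj gefah cin msftb vviso nra
Hunk 4: at line 2 remove [cin,msftb] add [zwxzf] -> 6 lines: bmxlq inkxj gefah zwxzf vviso nra
Hunk 5: at line 1 remove [gefah,zwxzf] add [ovjj,helgh] -> 6 lines: bmxlq inkxj ovjj helgh vviso nra
Hunk 6: at line 1 remove [ovjj,helgh] add [std,kfal,yaej] -> 7 lines: bmxlq inkxj std kfal yaej vviso nra
Hunk 7: at line 2 remove [std,kfal] add [dhsts,tknva,xxu] -> 8 lines: bmxlq inkxj dhsts tknva xxu yaej vviso nra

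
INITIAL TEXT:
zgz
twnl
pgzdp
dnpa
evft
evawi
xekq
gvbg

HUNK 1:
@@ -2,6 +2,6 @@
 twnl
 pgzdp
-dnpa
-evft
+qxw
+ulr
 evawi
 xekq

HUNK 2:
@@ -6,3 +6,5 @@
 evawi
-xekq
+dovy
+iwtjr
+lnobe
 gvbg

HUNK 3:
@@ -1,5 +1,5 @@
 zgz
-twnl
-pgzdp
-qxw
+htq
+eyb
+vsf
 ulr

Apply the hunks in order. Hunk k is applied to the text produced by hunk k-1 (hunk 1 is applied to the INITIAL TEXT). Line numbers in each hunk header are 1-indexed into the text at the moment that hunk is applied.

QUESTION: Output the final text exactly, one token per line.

Hunk 1: at line 2 remove [dnpa,evft] add [qxw,ulr] -> 8 lines: zgz twnl pgzdp qxw ulr evawi xekq gvbg
Hunk 2: at line 6 remove [xekq] add [dovy,iwtjr,lnobe] -> 10 lines: zgz twnl pgzdp qxw ulr evawi dovy iwtjr lnobe gvbg
Hunk 3: at line 1 remove [twnl,pgzdp,qxw] add [htq,eyb,vsf] -> 10 lines: zgz htq eyb vsf ulr evawi dovy iwtjr lnobe gvbg

Answer: zgz
htq
eyb
vsf
ulr
evawi
dovy
iwtjr
lnobe
gvbg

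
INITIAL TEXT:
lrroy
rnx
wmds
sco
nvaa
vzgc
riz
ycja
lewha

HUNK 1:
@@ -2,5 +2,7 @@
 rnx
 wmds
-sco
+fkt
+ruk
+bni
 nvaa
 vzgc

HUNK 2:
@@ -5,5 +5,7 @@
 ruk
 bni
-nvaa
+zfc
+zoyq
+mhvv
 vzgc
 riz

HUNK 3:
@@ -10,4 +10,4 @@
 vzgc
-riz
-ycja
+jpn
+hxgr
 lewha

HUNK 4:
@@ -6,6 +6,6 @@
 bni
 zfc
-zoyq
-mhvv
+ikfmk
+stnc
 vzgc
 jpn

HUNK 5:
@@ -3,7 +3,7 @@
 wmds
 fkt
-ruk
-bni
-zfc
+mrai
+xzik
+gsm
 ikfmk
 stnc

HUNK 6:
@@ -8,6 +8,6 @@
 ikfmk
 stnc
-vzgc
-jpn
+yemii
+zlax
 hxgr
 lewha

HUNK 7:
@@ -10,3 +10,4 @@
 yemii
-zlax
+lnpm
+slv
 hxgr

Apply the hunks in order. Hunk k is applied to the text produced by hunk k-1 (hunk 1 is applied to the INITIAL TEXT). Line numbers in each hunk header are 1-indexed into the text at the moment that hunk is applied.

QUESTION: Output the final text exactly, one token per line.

Answer: lrroy
rnx
wmds
fkt
mrai
xzik
gsm
ikfmk
stnc
yemii
lnpm
slv
hxgr
lewha

Derivation:
Hunk 1: at line 2 remove [sco] add [fkt,ruk,bni] -> 11 lines: lrroy rnx wmds fkt ruk bni nvaa vzgc riz ycja lewha
Hunk 2: at line 5 remove [nvaa] add [zfc,zoyq,mhvv] -> 13 lines: lrroy rnx wmds fkt ruk bni zfc zoyq mhvv vzgc riz ycja lewha
Hunk 3: at line 10 remove [riz,ycja] add [jpn,hxgr] -> 13 lines: lrroy rnx wmds fkt ruk bni zfc zoyq mhvv vzgc jpn hxgr lewha
Hunk 4: at line 6 remove [zoyq,mhvv] add [ikfmk,stnc] -> 13 lines: lrroy rnx wmds fkt ruk bni zfc ikfmk stnc vzgc jpn hxgr lewha
Hunk 5: at line 3 remove [ruk,bni,zfc] add [mrai,xzik,gsm] -> 13 lines: lrroy rnx wmds fkt mrai xzik gsm ikfmk stnc vzgc jpn hxgr lewha
Hunk 6: at line 8 remove [vzgc,jpn] add [yemii,zlax] -> 13 lines: lrroy rnx wmds fkt mrai xzik gsm ikfmk stnc yemii zlax hxgr lewha
Hunk 7: at line 10 remove [zlax] add [lnpm,slv] -> 14 lines: lrroy rnx wmds fkt mrai xzik gsm ikfmk stnc yemii lnpm slv hxgr lewha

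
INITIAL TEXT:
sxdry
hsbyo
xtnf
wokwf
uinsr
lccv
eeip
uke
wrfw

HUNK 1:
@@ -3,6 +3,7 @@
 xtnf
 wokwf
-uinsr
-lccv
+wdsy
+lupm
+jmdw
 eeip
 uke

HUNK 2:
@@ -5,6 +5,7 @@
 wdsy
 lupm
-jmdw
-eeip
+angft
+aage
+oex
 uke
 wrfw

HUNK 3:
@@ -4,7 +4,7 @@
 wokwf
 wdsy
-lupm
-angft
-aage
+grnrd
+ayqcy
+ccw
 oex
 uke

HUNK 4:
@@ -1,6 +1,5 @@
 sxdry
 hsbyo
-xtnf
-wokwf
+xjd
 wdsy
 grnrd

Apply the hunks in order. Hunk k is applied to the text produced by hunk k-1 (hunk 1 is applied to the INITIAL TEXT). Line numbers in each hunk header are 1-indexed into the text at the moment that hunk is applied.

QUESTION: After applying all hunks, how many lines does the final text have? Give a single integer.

Answer: 10

Derivation:
Hunk 1: at line 3 remove [uinsr,lccv] add [wdsy,lupm,jmdw] -> 10 lines: sxdry hsbyo xtnf wokwf wdsy lupm jmdw eeip uke wrfw
Hunk 2: at line 5 remove [jmdw,eeip] add [angft,aage,oex] -> 11 lines: sxdry hsbyo xtnf wokwf wdsy lupm angft aage oex uke wrfw
Hunk 3: at line 4 remove [lupm,angft,aage] add [grnrd,ayqcy,ccw] -> 11 lines: sxdry hsbyo xtnf wokwf wdsy grnrd ayqcy ccw oex uke wrfw
Hunk 4: at line 1 remove [xtnf,wokwf] add [xjd] -> 10 lines: sxdry hsbyo xjd wdsy grnrd ayqcy ccw oex uke wrfw
Final line count: 10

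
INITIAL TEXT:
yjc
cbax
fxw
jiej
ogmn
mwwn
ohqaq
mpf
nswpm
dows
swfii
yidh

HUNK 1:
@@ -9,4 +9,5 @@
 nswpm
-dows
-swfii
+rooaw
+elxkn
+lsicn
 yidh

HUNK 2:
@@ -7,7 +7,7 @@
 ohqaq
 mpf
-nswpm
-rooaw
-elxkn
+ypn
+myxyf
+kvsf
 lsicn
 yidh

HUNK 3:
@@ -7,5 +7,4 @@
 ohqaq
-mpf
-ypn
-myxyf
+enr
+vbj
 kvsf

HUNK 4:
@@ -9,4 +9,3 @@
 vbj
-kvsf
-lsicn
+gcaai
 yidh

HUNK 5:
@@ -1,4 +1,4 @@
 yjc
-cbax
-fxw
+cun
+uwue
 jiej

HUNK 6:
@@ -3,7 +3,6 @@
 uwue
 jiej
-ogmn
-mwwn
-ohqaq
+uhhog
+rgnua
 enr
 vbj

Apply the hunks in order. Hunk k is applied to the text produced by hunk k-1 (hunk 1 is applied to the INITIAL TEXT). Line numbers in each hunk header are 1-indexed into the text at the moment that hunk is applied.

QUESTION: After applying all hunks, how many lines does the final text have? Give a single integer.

Answer: 10

Derivation:
Hunk 1: at line 9 remove [dows,swfii] add [rooaw,elxkn,lsicn] -> 13 lines: yjc cbax fxw jiej ogmn mwwn ohqaq mpf nswpm rooaw elxkn lsicn yidh
Hunk 2: at line 7 remove [nswpm,rooaw,elxkn] add [ypn,myxyf,kvsf] -> 13 lines: yjc cbax fxw jiej ogmn mwwn ohqaq mpf ypn myxyf kvsf lsicn yidh
Hunk 3: at line 7 remove [mpf,ypn,myxyf] add [enr,vbj] -> 12 lines: yjc cbax fxw jiej ogmn mwwn ohqaq enr vbj kvsf lsicn yidh
Hunk 4: at line 9 remove [kvsf,lsicn] add [gcaai] -> 11 lines: yjc cbax fxw jiej ogmn mwwn ohqaq enr vbj gcaai yidh
Hunk 5: at line 1 remove [cbax,fxw] add [cun,uwue] -> 11 lines: yjc cun uwue jiej ogmn mwwn ohqaq enr vbj gcaai yidh
Hunk 6: at line 3 remove [ogmn,mwwn,ohqaq] add [uhhog,rgnua] -> 10 lines: yjc cun uwue jiej uhhog rgnua enr vbj gcaai yidh
Final line count: 10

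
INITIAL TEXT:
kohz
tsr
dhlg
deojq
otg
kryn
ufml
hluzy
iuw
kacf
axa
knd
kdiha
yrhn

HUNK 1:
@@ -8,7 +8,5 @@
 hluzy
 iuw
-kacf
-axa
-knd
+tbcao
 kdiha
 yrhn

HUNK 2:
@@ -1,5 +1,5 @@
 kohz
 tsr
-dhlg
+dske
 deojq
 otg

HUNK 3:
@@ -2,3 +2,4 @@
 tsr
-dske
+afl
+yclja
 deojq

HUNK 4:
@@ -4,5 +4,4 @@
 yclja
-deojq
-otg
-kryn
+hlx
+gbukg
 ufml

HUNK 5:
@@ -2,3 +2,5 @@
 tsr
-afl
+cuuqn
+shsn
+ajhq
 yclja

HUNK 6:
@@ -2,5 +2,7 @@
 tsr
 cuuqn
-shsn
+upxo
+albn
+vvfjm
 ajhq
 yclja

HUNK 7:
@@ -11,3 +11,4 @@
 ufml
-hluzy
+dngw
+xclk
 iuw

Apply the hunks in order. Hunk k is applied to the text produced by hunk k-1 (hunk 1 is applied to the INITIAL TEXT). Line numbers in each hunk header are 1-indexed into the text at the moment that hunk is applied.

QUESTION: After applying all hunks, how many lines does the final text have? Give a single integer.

Answer: 17

Derivation:
Hunk 1: at line 8 remove [kacf,axa,knd] add [tbcao] -> 12 lines: kohz tsr dhlg deojq otg kryn ufml hluzy iuw tbcao kdiha yrhn
Hunk 2: at line 1 remove [dhlg] add [dske] -> 12 lines: kohz tsr dske deojq otg kryn ufml hluzy iuw tbcao kdiha yrhn
Hunk 3: at line 2 remove [dske] add [afl,yclja] -> 13 lines: kohz tsr afl yclja deojq otg kryn ufml hluzy iuw tbcao kdiha yrhn
Hunk 4: at line 4 remove [deojq,otg,kryn] add [hlx,gbukg] -> 12 lines: kohz tsr afl yclja hlx gbukg ufml hluzy iuw tbcao kdiha yrhn
Hunk 5: at line 2 remove [afl] add [cuuqn,shsn,ajhq] -> 14 lines: kohz tsr cuuqn shsn ajhq yclja hlx gbukg ufml hluzy iuw tbcao kdiha yrhn
Hunk 6: at line 2 remove [shsn] add [upxo,albn,vvfjm] -> 16 lines: kohz tsr cuuqn upxo albn vvfjm ajhq yclja hlx gbukg ufml hluzy iuw tbcao kdiha yrhn
Hunk 7: at line 11 remove [hluzy] add [dngw,xclk] -> 17 lines: kohz tsr cuuqn upxo albn vvfjm ajhq yclja hlx gbukg ufml dngw xclk iuw tbcao kdiha yrhn
Final line count: 17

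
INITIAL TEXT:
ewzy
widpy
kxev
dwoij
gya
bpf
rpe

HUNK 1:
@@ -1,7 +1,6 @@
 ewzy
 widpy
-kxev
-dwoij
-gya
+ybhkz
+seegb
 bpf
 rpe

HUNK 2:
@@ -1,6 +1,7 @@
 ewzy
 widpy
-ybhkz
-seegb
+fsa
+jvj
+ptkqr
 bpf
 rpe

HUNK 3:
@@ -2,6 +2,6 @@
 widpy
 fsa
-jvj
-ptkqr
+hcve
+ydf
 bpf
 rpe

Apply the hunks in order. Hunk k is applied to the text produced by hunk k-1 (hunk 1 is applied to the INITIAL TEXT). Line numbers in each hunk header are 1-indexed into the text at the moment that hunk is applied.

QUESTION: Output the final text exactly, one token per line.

Answer: ewzy
widpy
fsa
hcve
ydf
bpf
rpe

Derivation:
Hunk 1: at line 1 remove [kxev,dwoij,gya] add [ybhkz,seegb] -> 6 lines: ewzy widpy ybhkz seegb bpf rpe
Hunk 2: at line 1 remove [ybhkz,seegb] add [fsa,jvj,ptkqr] -> 7 lines: ewzy widpy fsa jvj ptkqr bpf rpe
Hunk 3: at line 2 remove [jvj,ptkqr] add [hcve,ydf] -> 7 lines: ewzy widpy fsa hcve ydf bpf rpe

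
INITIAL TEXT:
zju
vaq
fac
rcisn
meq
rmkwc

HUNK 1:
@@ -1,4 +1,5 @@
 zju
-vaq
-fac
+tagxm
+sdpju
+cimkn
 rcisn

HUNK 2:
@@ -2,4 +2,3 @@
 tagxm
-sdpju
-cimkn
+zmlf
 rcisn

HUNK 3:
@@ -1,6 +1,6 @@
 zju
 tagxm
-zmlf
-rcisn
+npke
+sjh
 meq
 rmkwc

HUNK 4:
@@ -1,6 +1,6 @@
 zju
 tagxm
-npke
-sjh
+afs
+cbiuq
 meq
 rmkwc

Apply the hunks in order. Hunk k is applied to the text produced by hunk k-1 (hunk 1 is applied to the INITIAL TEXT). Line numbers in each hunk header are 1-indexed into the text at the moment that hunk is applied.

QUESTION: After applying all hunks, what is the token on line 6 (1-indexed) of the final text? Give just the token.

Answer: rmkwc

Derivation:
Hunk 1: at line 1 remove [vaq,fac] add [tagxm,sdpju,cimkn] -> 7 lines: zju tagxm sdpju cimkn rcisn meq rmkwc
Hunk 2: at line 2 remove [sdpju,cimkn] add [zmlf] -> 6 lines: zju tagxm zmlf rcisn meq rmkwc
Hunk 3: at line 1 remove [zmlf,rcisn] add [npke,sjh] -> 6 lines: zju tagxm npke sjh meq rmkwc
Hunk 4: at line 1 remove [npke,sjh] add [afs,cbiuq] -> 6 lines: zju tagxm afs cbiuq meq rmkwc
Final line 6: rmkwc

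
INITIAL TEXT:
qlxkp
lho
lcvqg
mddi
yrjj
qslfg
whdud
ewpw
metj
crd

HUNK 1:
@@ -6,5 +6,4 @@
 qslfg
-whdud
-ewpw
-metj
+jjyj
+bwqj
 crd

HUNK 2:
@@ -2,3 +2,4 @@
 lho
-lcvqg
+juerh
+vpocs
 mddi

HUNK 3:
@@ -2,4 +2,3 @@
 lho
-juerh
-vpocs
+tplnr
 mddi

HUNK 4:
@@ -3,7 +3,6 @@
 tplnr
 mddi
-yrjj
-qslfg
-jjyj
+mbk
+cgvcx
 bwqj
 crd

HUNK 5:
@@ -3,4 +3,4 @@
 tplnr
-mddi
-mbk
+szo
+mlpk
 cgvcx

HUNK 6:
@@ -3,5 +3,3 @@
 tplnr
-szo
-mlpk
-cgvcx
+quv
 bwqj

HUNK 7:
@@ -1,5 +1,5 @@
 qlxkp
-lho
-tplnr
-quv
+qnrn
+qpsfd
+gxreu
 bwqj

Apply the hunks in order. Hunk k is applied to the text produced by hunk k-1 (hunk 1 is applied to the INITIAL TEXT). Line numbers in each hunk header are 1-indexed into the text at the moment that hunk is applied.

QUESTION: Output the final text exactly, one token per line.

Answer: qlxkp
qnrn
qpsfd
gxreu
bwqj
crd

Derivation:
Hunk 1: at line 6 remove [whdud,ewpw,metj] add [jjyj,bwqj] -> 9 lines: qlxkp lho lcvqg mddi yrjj qslfg jjyj bwqj crd
Hunk 2: at line 2 remove [lcvqg] add [juerh,vpocs] -> 10 lines: qlxkp lho juerh vpocs mddi yrjj qslfg jjyj bwqj crd
Hunk 3: at line 2 remove [juerh,vpocs] add [tplnr] -> 9 lines: qlxkp lho tplnr mddi yrjj qslfg jjyj bwqj crd
Hunk 4: at line 3 remove [yrjj,qslfg,jjyj] add [mbk,cgvcx] -> 8 lines: qlxkp lho tplnr mddi mbk cgvcx bwqj crd
Hunk 5: at line 3 remove [mddi,mbk] add [szo,mlpk] -> 8 lines: qlxkp lho tplnr szo mlpk cgvcx bwqj crd
Hunk 6: at line 3 remove [szo,mlpk,cgvcx] add [quv] -> 6 lines: qlxkp lho tplnr quv bwqj crd
Hunk 7: at line 1 remove [lho,tplnr,quv] add [qnrn,qpsfd,gxreu] -> 6 lines: qlxkp qnrn qpsfd gxreu bwqj crd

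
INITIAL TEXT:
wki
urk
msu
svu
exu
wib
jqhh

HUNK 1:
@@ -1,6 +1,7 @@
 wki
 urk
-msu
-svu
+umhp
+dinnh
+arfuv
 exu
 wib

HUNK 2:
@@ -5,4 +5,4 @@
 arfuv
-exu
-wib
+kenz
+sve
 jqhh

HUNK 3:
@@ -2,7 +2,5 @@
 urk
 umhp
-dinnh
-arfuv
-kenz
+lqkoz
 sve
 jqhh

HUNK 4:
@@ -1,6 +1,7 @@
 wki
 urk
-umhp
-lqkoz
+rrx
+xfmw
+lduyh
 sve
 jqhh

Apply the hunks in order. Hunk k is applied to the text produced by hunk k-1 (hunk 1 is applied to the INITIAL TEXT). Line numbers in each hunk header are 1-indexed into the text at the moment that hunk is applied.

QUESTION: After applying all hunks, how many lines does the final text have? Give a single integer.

Hunk 1: at line 1 remove [msu,svu] add [umhp,dinnh,arfuv] -> 8 lines: wki urk umhp dinnh arfuv exu wib jqhh
Hunk 2: at line 5 remove [exu,wib] add [kenz,sve] -> 8 lines: wki urk umhp dinnh arfuv kenz sve jqhh
Hunk 3: at line 2 remove [dinnh,arfuv,kenz] add [lqkoz] -> 6 lines: wki urk umhp lqkoz sve jqhh
Hunk 4: at line 1 remove [umhp,lqkoz] add [rrx,xfmw,lduyh] -> 7 lines: wki urk rrx xfmw lduyh sve jqhh
Final line count: 7

Answer: 7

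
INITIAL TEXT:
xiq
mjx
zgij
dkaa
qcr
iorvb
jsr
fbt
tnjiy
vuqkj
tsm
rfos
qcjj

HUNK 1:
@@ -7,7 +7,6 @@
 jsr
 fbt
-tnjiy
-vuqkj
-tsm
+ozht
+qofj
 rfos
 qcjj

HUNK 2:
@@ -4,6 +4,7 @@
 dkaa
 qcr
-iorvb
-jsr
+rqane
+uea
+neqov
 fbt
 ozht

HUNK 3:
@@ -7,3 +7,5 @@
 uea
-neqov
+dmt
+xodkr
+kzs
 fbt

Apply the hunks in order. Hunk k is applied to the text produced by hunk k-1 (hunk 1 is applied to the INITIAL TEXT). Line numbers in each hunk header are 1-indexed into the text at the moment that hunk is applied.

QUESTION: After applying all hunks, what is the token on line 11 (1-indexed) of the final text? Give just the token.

Answer: fbt

Derivation:
Hunk 1: at line 7 remove [tnjiy,vuqkj,tsm] add [ozht,qofj] -> 12 lines: xiq mjx zgij dkaa qcr iorvb jsr fbt ozht qofj rfos qcjj
Hunk 2: at line 4 remove [iorvb,jsr] add [rqane,uea,neqov] -> 13 lines: xiq mjx zgij dkaa qcr rqane uea neqov fbt ozht qofj rfos qcjj
Hunk 3: at line 7 remove [neqov] add [dmt,xodkr,kzs] -> 15 lines: xiq mjx zgij dkaa qcr rqane uea dmt xodkr kzs fbt ozht qofj rfos qcjj
Final line 11: fbt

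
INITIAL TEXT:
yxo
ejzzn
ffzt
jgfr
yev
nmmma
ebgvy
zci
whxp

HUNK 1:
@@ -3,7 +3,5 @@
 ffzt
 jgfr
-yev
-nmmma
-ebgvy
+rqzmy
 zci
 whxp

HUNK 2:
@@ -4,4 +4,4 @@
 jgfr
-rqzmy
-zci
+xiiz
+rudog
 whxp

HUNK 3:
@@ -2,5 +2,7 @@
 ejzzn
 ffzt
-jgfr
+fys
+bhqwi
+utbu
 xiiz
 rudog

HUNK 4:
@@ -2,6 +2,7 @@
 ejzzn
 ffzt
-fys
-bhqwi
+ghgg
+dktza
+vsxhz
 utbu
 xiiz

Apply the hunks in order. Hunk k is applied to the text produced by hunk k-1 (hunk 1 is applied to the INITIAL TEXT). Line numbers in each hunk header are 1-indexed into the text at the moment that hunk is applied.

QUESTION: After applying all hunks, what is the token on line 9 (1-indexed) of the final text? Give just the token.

Hunk 1: at line 3 remove [yev,nmmma,ebgvy] add [rqzmy] -> 7 lines: yxo ejzzn ffzt jgfr rqzmy zci whxp
Hunk 2: at line 4 remove [rqzmy,zci] add [xiiz,rudog] -> 7 lines: yxo ejzzn ffzt jgfr xiiz rudog whxp
Hunk 3: at line 2 remove [jgfr] add [fys,bhqwi,utbu] -> 9 lines: yxo ejzzn ffzt fys bhqwi utbu xiiz rudog whxp
Hunk 4: at line 2 remove [fys,bhqwi] add [ghgg,dktza,vsxhz] -> 10 lines: yxo ejzzn ffzt ghgg dktza vsxhz utbu xiiz rudog whxp
Final line 9: rudog

Answer: rudog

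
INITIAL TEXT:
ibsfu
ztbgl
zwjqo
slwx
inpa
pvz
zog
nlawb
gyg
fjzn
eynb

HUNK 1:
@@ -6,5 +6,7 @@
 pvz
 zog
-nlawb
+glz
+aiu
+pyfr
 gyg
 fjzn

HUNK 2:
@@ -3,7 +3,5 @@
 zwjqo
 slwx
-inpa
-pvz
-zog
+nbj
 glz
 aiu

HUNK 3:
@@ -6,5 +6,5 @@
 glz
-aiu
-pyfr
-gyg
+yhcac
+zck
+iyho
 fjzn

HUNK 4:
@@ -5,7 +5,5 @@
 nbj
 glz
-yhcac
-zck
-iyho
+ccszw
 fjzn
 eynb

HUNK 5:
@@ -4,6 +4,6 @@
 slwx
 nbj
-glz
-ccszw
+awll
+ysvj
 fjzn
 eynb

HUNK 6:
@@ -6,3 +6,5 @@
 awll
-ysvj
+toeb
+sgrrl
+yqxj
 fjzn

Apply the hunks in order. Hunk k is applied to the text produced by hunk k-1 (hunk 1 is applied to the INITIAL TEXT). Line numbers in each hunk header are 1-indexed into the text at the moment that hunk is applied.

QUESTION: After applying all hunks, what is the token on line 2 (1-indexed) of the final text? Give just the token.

Hunk 1: at line 6 remove [nlawb] add [glz,aiu,pyfr] -> 13 lines: ibsfu ztbgl zwjqo slwx inpa pvz zog glz aiu pyfr gyg fjzn eynb
Hunk 2: at line 3 remove [inpa,pvz,zog] add [nbj] -> 11 lines: ibsfu ztbgl zwjqo slwx nbj glz aiu pyfr gyg fjzn eynb
Hunk 3: at line 6 remove [aiu,pyfr,gyg] add [yhcac,zck,iyho] -> 11 lines: ibsfu ztbgl zwjqo slwx nbj glz yhcac zck iyho fjzn eynb
Hunk 4: at line 5 remove [yhcac,zck,iyho] add [ccszw] -> 9 lines: ibsfu ztbgl zwjqo slwx nbj glz ccszw fjzn eynb
Hunk 5: at line 4 remove [glz,ccszw] add [awll,ysvj] -> 9 lines: ibsfu ztbgl zwjqo slwx nbj awll ysvj fjzn eynb
Hunk 6: at line 6 remove [ysvj] add [toeb,sgrrl,yqxj] -> 11 lines: ibsfu ztbgl zwjqo slwx nbj awll toeb sgrrl yqxj fjzn eynb
Final line 2: ztbgl

Answer: ztbgl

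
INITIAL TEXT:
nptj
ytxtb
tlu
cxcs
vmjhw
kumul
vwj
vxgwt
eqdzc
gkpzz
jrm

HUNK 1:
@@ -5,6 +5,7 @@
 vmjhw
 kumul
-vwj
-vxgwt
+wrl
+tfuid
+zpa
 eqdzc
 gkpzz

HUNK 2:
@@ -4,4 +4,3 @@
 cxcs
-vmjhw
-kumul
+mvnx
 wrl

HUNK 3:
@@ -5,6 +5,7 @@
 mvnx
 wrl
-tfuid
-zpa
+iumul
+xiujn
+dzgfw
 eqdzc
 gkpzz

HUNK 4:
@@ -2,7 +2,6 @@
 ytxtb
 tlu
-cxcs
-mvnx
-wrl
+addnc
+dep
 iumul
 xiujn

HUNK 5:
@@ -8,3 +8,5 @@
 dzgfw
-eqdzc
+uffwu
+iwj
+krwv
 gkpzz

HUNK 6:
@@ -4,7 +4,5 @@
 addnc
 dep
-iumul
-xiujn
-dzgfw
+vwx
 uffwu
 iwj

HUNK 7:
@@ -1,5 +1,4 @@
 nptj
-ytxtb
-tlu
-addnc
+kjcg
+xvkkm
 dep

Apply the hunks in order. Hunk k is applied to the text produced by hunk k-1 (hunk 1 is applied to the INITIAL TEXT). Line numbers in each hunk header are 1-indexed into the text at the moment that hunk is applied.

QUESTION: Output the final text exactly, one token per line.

Hunk 1: at line 5 remove [vwj,vxgwt] add [wrl,tfuid,zpa] -> 12 lines: nptj ytxtb tlu cxcs vmjhw kumul wrl tfuid zpa eqdzc gkpzz jrm
Hunk 2: at line 4 remove [vmjhw,kumul] add [mvnx] -> 11 lines: nptj ytxtb tlu cxcs mvnx wrl tfuid zpa eqdzc gkpzz jrm
Hunk 3: at line 5 remove [tfuid,zpa] add [iumul,xiujn,dzgfw] -> 12 lines: nptj ytxtb tlu cxcs mvnx wrl iumul xiujn dzgfw eqdzc gkpzz jrm
Hunk 4: at line 2 remove [cxcs,mvnx,wrl] add [addnc,dep] -> 11 lines: nptj ytxtb tlu addnc dep iumul xiujn dzgfw eqdzc gkpzz jrm
Hunk 5: at line 8 remove [eqdzc] add [uffwu,iwj,krwv] -> 13 lines: nptj ytxtb tlu addnc dep iumul xiujn dzgfw uffwu iwj krwv gkpzz jrm
Hunk 6: at line 4 remove [iumul,xiujn,dzgfw] add [vwx] -> 11 lines: nptj ytxtb tlu addnc dep vwx uffwu iwj krwv gkpzz jrm
Hunk 7: at line 1 remove [ytxtb,tlu,addnc] add [kjcg,xvkkm] -> 10 lines: nptj kjcg xvkkm dep vwx uffwu iwj krwv gkpzz jrm

Answer: nptj
kjcg
xvkkm
dep
vwx
uffwu
iwj
krwv
gkpzz
jrm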